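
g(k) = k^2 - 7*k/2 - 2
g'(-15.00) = -33.50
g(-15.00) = 275.50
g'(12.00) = 20.50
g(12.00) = 100.00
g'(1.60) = -0.30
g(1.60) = -5.04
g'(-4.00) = -11.50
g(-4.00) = 28.00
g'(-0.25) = -4.00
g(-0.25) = -1.06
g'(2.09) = 0.68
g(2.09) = -4.95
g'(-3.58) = -10.66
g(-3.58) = 23.35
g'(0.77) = -1.96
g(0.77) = -4.10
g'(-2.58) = -8.66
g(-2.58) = 13.69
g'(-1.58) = -6.66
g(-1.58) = 6.03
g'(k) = 2*k - 7/2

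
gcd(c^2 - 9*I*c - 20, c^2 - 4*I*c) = c - 4*I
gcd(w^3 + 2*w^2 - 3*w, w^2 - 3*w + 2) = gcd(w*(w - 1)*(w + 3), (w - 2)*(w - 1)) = w - 1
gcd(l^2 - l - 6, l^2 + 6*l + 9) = 1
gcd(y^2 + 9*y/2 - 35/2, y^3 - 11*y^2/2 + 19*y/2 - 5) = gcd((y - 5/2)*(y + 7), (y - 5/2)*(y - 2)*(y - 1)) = y - 5/2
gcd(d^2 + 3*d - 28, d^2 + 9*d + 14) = d + 7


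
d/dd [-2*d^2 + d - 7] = 1 - 4*d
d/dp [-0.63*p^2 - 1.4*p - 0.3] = -1.26*p - 1.4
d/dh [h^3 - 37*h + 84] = 3*h^2 - 37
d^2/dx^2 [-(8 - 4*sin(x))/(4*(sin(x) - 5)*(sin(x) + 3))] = (-sin(x)^5 + 6*sin(x)^4 - 100*sin(x)^3 + 146*sin(x)^2 - 171*sin(x) - 136)/((sin(x) - 5)^3*(sin(x) + 3)^3)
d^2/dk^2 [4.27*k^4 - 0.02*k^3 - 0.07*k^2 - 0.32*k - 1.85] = 51.24*k^2 - 0.12*k - 0.14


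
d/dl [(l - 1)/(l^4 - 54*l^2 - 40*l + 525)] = (l^4 - 54*l^2 - 40*l + 4*(l - 1)*(-l^3 + 27*l + 10) + 525)/(l^4 - 54*l^2 - 40*l + 525)^2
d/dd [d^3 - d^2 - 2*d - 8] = 3*d^2 - 2*d - 2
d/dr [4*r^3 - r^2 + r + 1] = 12*r^2 - 2*r + 1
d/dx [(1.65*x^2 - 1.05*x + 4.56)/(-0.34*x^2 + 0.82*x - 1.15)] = (0.996*x^2 - 0.694199999999999*x - 2.5317)/(0.1156*x^4 - 0.5576*x^3 + 1.4544*x^2 - 1.886*x + 1.3225)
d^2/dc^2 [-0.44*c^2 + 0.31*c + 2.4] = -0.880000000000000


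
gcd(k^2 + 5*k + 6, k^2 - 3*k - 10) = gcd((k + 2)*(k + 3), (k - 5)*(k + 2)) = k + 2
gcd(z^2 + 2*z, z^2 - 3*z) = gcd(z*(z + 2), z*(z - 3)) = z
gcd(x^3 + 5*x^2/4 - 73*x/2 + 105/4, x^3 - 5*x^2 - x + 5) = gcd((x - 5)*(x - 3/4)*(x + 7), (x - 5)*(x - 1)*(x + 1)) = x - 5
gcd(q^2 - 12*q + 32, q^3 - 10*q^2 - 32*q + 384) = q - 8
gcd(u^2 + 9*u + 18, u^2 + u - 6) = u + 3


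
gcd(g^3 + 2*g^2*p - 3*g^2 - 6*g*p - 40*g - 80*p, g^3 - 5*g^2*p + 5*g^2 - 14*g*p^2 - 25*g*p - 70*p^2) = g^2 + 2*g*p + 5*g + 10*p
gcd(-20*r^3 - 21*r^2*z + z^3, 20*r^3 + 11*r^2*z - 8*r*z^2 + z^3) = -5*r^2 - 4*r*z + z^2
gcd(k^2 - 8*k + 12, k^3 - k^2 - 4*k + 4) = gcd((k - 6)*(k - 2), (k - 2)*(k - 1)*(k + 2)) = k - 2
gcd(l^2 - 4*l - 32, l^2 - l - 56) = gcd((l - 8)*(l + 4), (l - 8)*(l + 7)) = l - 8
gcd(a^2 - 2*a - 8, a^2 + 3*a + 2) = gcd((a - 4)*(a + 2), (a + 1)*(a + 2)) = a + 2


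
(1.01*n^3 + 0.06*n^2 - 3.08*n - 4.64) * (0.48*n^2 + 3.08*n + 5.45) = 0.4848*n^5 + 3.1396*n^4 + 4.2109*n^3 - 11.3866*n^2 - 31.0772*n - 25.288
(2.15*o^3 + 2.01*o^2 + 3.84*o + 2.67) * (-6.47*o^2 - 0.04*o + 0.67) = -13.9105*o^5 - 13.0907*o^4 - 23.4847*o^3 - 16.0818*o^2 + 2.466*o + 1.7889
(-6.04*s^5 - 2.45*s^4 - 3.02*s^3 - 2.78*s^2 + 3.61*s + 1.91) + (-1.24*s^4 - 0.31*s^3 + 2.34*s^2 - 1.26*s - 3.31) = -6.04*s^5 - 3.69*s^4 - 3.33*s^3 - 0.44*s^2 + 2.35*s - 1.4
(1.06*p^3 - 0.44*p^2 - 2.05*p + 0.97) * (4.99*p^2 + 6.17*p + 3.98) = 5.2894*p^5 + 4.3446*p^4 - 8.7255*p^3 - 9.5594*p^2 - 2.1741*p + 3.8606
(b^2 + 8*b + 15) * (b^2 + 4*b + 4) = b^4 + 12*b^3 + 51*b^2 + 92*b + 60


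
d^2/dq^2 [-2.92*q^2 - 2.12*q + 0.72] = -5.84000000000000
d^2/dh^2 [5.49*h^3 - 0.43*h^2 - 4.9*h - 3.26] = 32.94*h - 0.86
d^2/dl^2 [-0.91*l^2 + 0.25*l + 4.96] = -1.82000000000000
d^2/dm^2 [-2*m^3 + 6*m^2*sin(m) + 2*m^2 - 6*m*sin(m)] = -6*m^2*sin(m) + 6*m*sin(m) + 24*m*cos(m) - 12*m - 12*sqrt(2)*cos(m + pi/4) + 4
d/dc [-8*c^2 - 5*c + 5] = -16*c - 5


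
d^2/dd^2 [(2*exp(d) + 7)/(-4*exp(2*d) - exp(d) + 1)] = (-32*exp(4*d) - 440*exp(3*d) - 132*exp(2*d) - 121*exp(d) - 9)*exp(d)/(64*exp(6*d) + 48*exp(5*d) - 36*exp(4*d) - 23*exp(3*d) + 9*exp(2*d) + 3*exp(d) - 1)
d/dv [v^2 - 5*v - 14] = 2*v - 5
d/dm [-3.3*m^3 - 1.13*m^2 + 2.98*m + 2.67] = -9.9*m^2 - 2.26*m + 2.98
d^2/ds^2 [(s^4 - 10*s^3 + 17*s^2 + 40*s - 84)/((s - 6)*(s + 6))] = 2*(s^6 - 108*s^4 - 320*s^3 + 9360*s^2 - 34560*s + 19008)/(s^6 - 108*s^4 + 3888*s^2 - 46656)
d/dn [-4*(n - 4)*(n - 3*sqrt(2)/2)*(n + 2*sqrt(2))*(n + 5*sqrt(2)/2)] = -16*n^3 - 36*sqrt(2)*n^2 + 48*n^2 + 28*n + 96*sqrt(2)*n - 56 + 60*sqrt(2)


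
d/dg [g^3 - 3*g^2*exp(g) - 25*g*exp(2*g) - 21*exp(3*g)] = -3*g^2*exp(g) + 3*g^2 - 50*g*exp(2*g) - 6*g*exp(g) - 63*exp(3*g) - 25*exp(2*g)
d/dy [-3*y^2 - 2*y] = -6*y - 2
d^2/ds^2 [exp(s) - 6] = exp(s)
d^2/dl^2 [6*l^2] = 12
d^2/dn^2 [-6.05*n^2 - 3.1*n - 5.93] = -12.1000000000000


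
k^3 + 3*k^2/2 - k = k*(k - 1/2)*(k + 2)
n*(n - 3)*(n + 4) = n^3 + n^2 - 12*n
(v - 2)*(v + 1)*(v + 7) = v^3 + 6*v^2 - 9*v - 14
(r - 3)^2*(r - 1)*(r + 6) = r^4 - r^3 - 27*r^2 + 81*r - 54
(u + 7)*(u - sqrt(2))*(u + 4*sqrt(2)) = u^3 + 3*sqrt(2)*u^2 + 7*u^2 - 8*u + 21*sqrt(2)*u - 56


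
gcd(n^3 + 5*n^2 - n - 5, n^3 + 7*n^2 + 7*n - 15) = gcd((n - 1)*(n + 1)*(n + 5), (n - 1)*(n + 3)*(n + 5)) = n^2 + 4*n - 5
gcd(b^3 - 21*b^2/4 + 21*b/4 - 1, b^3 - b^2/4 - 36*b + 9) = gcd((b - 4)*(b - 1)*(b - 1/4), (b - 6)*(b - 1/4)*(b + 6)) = b - 1/4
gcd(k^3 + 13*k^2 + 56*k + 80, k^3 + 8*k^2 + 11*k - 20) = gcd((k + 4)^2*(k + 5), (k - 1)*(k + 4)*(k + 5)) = k^2 + 9*k + 20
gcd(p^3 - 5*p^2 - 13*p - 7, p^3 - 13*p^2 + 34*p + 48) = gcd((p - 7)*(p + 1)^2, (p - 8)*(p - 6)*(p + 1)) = p + 1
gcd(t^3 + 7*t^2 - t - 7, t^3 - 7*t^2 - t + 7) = t^2 - 1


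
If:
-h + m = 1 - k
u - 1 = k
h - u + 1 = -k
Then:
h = 0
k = u - 1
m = 2 - u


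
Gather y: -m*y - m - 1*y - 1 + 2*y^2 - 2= -m + 2*y^2 + y*(-m - 1) - 3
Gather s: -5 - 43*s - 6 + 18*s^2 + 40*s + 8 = 18*s^2 - 3*s - 3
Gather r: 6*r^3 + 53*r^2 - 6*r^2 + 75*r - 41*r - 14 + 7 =6*r^3 + 47*r^2 + 34*r - 7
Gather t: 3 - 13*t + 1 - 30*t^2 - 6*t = -30*t^2 - 19*t + 4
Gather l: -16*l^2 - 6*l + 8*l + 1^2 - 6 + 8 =-16*l^2 + 2*l + 3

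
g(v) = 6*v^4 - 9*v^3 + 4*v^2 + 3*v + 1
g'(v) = 24*v^3 - 27*v^2 + 8*v + 3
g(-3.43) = 1231.43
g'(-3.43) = -1310.58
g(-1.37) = 48.68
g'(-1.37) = -120.35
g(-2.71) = 524.98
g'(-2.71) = -694.63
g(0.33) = 2.17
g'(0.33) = 3.56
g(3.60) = 651.51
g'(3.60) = 801.62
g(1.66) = 21.39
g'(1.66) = 51.66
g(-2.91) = 678.17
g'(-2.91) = -840.33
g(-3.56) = 1410.80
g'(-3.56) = -1450.50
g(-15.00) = 334981.00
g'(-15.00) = -87192.00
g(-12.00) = 140509.00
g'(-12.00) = -45453.00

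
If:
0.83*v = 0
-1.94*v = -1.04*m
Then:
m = 0.00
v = 0.00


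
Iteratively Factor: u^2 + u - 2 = (u + 2)*(u - 1)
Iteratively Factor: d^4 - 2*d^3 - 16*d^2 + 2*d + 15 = (d + 3)*(d^3 - 5*d^2 - d + 5) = (d - 5)*(d + 3)*(d^2 - 1) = (d - 5)*(d - 1)*(d + 3)*(d + 1)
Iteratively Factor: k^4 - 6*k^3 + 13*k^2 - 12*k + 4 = (k - 1)*(k^3 - 5*k^2 + 8*k - 4) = (k - 2)*(k - 1)*(k^2 - 3*k + 2) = (k - 2)*(k - 1)^2*(k - 2)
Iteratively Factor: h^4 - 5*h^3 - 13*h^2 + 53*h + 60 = (h + 3)*(h^3 - 8*h^2 + 11*h + 20) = (h - 4)*(h + 3)*(h^2 - 4*h - 5) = (h - 4)*(h + 1)*(h + 3)*(h - 5)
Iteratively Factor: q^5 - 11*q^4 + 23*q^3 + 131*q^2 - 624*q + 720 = (q + 4)*(q^4 - 15*q^3 + 83*q^2 - 201*q + 180) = (q - 3)*(q + 4)*(q^3 - 12*q^2 + 47*q - 60) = (q - 3)^2*(q + 4)*(q^2 - 9*q + 20) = (q - 5)*(q - 3)^2*(q + 4)*(q - 4)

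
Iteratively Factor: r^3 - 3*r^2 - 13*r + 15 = (r - 1)*(r^2 - 2*r - 15) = (r - 5)*(r - 1)*(r + 3)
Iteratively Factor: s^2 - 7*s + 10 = (s - 5)*(s - 2)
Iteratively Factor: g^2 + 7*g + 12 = (g + 4)*(g + 3)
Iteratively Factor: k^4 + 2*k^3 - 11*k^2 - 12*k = (k)*(k^3 + 2*k^2 - 11*k - 12) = k*(k + 4)*(k^2 - 2*k - 3) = k*(k - 3)*(k + 4)*(k + 1)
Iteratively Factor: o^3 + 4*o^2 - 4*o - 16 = (o - 2)*(o^2 + 6*o + 8) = (o - 2)*(o + 4)*(o + 2)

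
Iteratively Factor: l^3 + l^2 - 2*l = (l + 2)*(l^2 - l) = l*(l + 2)*(l - 1)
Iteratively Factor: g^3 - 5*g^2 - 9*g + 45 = (g + 3)*(g^2 - 8*g + 15) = (g - 3)*(g + 3)*(g - 5)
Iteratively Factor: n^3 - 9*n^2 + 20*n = (n - 4)*(n^2 - 5*n) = n*(n - 4)*(n - 5)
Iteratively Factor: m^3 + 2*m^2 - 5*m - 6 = (m + 1)*(m^2 + m - 6) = (m - 2)*(m + 1)*(m + 3)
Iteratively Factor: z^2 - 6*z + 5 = (z - 5)*(z - 1)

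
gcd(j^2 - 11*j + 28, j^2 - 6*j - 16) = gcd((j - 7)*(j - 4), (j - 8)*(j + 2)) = 1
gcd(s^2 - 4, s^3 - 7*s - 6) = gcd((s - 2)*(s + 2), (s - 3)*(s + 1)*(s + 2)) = s + 2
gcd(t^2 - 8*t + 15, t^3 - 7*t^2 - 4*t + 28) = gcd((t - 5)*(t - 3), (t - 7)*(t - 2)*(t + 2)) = 1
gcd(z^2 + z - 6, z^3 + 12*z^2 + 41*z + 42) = z + 3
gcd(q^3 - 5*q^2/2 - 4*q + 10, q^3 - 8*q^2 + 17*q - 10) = q - 2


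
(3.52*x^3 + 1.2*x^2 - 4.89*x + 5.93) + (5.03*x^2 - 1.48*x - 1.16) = 3.52*x^3 + 6.23*x^2 - 6.37*x + 4.77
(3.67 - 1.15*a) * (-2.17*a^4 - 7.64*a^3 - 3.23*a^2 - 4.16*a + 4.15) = 2.4955*a^5 + 0.8221*a^4 - 24.3243*a^3 - 7.0701*a^2 - 20.0397*a + 15.2305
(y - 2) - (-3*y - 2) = 4*y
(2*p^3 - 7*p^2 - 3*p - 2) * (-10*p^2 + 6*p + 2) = -20*p^5 + 82*p^4 - 8*p^3 - 12*p^2 - 18*p - 4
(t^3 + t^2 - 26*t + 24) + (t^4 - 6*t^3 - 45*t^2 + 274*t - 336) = t^4 - 5*t^3 - 44*t^2 + 248*t - 312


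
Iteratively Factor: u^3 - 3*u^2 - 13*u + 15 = (u + 3)*(u^2 - 6*u + 5) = (u - 5)*(u + 3)*(u - 1)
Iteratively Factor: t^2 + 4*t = (t + 4)*(t)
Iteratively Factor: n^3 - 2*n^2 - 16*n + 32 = (n - 4)*(n^2 + 2*n - 8) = (n - 4)*(n - 2)*(n + 4)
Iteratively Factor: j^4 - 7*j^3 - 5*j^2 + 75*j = (j - 5)*(j^3 - 2*j^2 - 15*j) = j*(j - 5)*(j^2 - 2*j - 15) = j*(j - 5)*(j + 3)*(j - 5)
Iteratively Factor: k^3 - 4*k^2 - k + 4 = (k - 4)*(k^2 - 1) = (k - 4)*(k - 1)*(k + 1)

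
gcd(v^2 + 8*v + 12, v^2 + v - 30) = v + 6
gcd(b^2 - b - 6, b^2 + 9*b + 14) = b + 2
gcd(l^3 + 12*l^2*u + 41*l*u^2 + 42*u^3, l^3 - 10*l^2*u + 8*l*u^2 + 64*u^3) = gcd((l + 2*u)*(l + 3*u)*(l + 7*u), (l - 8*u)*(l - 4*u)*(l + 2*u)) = l + 2*u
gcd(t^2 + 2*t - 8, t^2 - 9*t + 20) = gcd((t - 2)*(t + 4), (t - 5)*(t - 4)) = 1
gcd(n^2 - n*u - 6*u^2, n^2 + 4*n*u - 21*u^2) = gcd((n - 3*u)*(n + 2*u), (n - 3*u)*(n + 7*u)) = -n + 3*u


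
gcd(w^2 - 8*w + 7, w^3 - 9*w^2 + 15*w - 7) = w^2 - 8*w + 7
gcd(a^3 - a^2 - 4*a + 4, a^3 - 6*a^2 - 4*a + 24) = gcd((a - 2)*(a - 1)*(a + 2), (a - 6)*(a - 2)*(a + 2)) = a^2 - 4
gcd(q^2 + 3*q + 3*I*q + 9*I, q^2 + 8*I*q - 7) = 1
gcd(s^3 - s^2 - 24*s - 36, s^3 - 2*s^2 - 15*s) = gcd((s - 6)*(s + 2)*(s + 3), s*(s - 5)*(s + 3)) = s + 3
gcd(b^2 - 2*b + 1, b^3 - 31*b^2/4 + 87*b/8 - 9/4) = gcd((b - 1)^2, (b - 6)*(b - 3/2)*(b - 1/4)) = 1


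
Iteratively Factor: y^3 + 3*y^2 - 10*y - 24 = (y - 3)*(y^2 + 6*y + 8) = (y - 3)*(y + 4)*(y + 2)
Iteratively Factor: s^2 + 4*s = (s + 4)*(s)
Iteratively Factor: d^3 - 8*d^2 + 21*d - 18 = (d - 3)*(d^2 - 5*d + 6) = (d - 3)^2*(d - 2)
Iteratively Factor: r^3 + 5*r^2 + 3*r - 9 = (r + 3)*(r^2 + 2*r - 3) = (r + 3)^2*(r - 1)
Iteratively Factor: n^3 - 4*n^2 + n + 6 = (n - 2)*(n^2 - 2*n - 3) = (n - 3)*(n - 2)*(n + 1)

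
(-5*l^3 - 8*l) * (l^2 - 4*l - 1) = -5*l^5 + 20*l^4 - 3*l^3 + 32*l^2 + 8*l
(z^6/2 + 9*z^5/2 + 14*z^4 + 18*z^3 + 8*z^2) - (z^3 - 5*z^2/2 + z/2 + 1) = z^6/2 + 9*z^5/2 + 14*z^4 + 17*z^3 + 21*z^2/2 - z/2 - 1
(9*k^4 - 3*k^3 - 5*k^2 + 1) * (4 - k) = -9*k^5 + 39*k^4 - 7*k^3 - 20*k^2 - k + 4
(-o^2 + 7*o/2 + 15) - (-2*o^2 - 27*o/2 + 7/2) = o^2 + 17*o + 23/2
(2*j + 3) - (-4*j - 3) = 6*j + 6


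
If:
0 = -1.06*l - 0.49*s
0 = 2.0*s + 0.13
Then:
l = 0.03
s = -0.06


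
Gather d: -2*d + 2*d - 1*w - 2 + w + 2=0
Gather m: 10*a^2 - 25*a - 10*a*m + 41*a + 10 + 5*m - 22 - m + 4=10*a^2 + 16*a + m*(4 - 10*a) - 8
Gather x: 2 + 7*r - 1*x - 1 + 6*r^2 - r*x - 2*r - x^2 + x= 6*r^2 - r*x + 5*r - x^2 + 1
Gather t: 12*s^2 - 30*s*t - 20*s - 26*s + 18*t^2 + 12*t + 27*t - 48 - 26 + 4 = 12*s^2 - 46*s + 18*t^2 + t*(39 - 30*s) - 70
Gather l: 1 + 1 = 2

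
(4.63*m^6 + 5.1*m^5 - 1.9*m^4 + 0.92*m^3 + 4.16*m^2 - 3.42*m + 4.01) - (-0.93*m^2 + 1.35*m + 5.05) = 4.63*m^6 + 5.1*m^5 - 1.9*m^4 + 0.92*m^3 + 5.09*m^2 - 4.77*m - 1.04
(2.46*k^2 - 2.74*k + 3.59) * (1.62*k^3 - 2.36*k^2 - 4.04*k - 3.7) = 3.9852*k^5 - 10.2444*k^4 + 2.3438*k^3 - 6.5048*k^2 - 4.3656*k - 13.283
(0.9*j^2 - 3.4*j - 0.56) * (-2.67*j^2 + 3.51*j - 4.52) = -2.403*j^4 + 12.237*j^3 - 14.5068*j^2 + 13.4024*j + 2.5312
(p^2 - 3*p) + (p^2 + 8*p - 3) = 2*p^2 + 5*p - 3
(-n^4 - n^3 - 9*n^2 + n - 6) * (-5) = 5*n^4 + 5*n^3 + 45*n^2 - 5*n + 30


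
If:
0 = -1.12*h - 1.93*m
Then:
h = -1.72321428571429*m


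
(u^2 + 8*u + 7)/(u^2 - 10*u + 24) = (u^2 + 8*u + 7)/(u^2 - 10*u + 24)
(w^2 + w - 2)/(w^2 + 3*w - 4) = (w + 2)/(w + 4)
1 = 1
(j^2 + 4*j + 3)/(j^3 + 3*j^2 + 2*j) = (j + 3)/(j*(j + 2))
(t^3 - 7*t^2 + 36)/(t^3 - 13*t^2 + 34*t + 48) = (t^2 - t - 6)/(t^2 - 7*t - 8)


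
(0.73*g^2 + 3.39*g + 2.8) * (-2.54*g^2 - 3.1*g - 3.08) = -1.8542*g^4 - 10.8736*g^3 - 19.8694*g^2 - 19.1212*g - 8.624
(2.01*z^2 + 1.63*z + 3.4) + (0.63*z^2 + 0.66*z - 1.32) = 2.64*z^2 + 2.29*z + 2.08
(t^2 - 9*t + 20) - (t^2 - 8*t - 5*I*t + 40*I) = -t + 5*I*t + 20 - 40*I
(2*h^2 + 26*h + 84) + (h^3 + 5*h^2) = h^3 + 7*h^2 + 26*h + 84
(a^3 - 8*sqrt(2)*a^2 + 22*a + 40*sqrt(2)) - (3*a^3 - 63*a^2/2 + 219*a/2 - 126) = -2*a^3 - 8*sqrt(2)*a^2 + 63*a^2/2 - 175*a/2 + 40*sqrt(2) + 126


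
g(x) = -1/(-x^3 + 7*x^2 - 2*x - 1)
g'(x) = -(3*x^2 - 14*x + 2)/(-x^3 + 7*x^2 - 2*x - 1)^2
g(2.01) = -0.07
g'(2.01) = 0.06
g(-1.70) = -0.04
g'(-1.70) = -0.05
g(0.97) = -0.37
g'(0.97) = 1.17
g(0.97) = -0.37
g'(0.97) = 1.17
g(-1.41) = -0.05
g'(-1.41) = -0.08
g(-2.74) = -0.01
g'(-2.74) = -0.01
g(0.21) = 0.89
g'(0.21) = 0.64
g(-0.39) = -1.11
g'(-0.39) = -9.69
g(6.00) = -0.04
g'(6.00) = -0.05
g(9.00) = 0.01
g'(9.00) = 0.00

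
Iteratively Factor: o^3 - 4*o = (o + 2)*(o^2 - 2*o) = o*(o + 2)*(o - 2)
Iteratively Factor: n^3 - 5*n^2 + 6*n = (n - 3)*(n^2 - 2*n) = (n - 3)*(n - 2)*(n)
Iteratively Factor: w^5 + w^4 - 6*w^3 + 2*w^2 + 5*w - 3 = (w - 1)*(w^4 + 2*w^3 - 4*w^2 - 2*w + 3) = (w - 1)*(w + 1)*(w^3 + w^2 - 5*w + 3) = (w - 1)^2*(w + 1)*(w^2 + 2*w - 3) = (w - 1)^3*(w + 1)*(w + 3)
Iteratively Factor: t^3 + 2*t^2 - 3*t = (t + 3)*(t^2 - t) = t*(t + 3)*(t - 1)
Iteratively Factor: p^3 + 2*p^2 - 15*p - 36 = (p + 3)*(p^2 - p - 12) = (p - 4)*(p + 3)*(p + 3)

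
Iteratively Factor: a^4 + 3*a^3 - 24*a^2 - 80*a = (a)*(a^3 + 3*a^2 - 24*a - 80) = a*(a - 5)*(a^2 + 8*a + 16) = a*(a - 5)*(a + 4)*(a + 4)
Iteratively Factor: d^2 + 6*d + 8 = (d + 4)*(d + 2)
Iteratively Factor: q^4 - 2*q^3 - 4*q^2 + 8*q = (q - 2)*(q^3 - 4*q) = q*(q - 2)*(q^2 - 4) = q*(q - 2)*(q + 2)*(q - 2)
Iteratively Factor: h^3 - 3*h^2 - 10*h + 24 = (h - 2)*(h^2 - h - 12) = (h - 4)*(h - 2)*(h + 3)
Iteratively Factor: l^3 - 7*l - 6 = (l + 2)*(l^2 - 2*l - 3) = (l + 1)*(l + 2)*(l - 3)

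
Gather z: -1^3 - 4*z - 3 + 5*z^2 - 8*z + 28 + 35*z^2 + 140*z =40*z^2 + 128*z + 24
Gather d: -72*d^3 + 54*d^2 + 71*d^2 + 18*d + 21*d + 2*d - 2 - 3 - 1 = -72*d^3 + 125*d^2 + 41*d - 6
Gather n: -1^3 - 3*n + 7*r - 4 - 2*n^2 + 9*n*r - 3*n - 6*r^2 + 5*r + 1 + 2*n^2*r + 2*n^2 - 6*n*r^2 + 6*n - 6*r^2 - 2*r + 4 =2*n^2*r + n*(-6*r^2 + 9*r) - 12*r^2 + 10*r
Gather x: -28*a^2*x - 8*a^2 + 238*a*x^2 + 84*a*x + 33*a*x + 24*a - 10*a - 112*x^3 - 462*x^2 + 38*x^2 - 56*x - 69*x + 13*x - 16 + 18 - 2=-8*a^2 + 14*a - 112*x^3 + x^2*(238*a - 424) + x*(-28*a^2 + 117*a - 112)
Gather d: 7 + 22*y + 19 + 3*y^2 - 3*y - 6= 3*y^2 + 19*y + 20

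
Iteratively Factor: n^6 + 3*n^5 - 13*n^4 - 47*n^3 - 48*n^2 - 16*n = (n + 4)*(n^5 - n^4 - 9*n^3 - 11*n^2 - 4*n) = (n - 4)*(n + 4)*(n^4 + 3*n^3 + 3*n^2 + n) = n*(n - 4)*(n + 4)*(n^3 + 3*n^2 + 3*n + 1) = n*(n - 4)*(n + 1)*(n + 4)*(n^2 + 2*n + 1) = n*(n - 4)*(n + 1)^2*(n + 4)*(n + 1)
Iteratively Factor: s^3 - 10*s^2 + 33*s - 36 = (s - 3)*(s^2 - 7*s + 12) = (s - 4)*(s - 3)*(s - 3)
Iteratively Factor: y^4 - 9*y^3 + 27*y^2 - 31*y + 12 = (y - 3)*(y^3 - 6*y^2 + 9*y - 4) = (y - 3)*(y - 1)*(y^2 - 5*y + 4) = (y - 4)*(y - 3)*(y - 1)*(y - 1)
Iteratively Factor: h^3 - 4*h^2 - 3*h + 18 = (h + 2)*(h^2 - 6*h + 9) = (h - 3)*(h + 2)*(h - 3)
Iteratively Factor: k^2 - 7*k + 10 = (k - 5)*(k - 2)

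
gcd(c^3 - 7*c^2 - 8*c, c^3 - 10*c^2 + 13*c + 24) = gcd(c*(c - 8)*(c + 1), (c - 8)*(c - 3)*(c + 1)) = c^2 - 7*c - 8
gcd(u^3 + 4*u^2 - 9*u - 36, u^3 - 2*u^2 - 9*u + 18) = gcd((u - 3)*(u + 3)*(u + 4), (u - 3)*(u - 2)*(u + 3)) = u^2 - 9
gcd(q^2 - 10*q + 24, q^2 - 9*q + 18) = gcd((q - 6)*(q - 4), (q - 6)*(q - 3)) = q - 6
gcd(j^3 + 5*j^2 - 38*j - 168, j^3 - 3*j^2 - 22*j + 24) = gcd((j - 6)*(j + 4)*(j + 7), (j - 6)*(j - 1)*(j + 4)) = j^2 - 2*j - 24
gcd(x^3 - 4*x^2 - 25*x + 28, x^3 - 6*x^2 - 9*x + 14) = x^2 - 8*x + 7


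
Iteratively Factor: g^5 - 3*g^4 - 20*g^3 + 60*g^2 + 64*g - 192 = (g - 2)*(g^4 - g^3 - 22*g^2 + 16*g + 96) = (g - 2)*(g + 4)*(g^3 - 5*g^2 - 2*g + 24) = (g - 2)*(g + 2)*(g + 4)*(g^2 - 7*g + 12) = (g - 4)*(g - 2)*(g + 2)*(g + 4)*(g - 3)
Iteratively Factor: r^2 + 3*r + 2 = (r + 1)*(r + 2)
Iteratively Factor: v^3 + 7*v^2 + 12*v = (v + 4)*(v^2 + 3*v) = v*(v + 4)*(v + 3)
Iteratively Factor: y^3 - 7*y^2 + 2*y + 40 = (y - 4)*(y^2 - 3*y - 10) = (y - 5)*(y - 4)*(y + 2)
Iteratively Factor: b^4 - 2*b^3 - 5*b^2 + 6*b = (b - 1)*(b^3 - b^2 - 6*b) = (b - 3)*(b - 1)*(b^2 + 2*b) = b*(b - 3)*(b - 1)*(b + 2)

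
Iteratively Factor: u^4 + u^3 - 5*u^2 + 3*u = (u - 1)*(u^3 + 2*u^2 - 3*u) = (u - 1)^2*(u^2 + 3*u) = u*(u - 1)^2*(u + 3)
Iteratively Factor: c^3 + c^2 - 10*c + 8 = (c - 2)*(c^2 + 3*c - 4) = (c - 2)*(c + 4)*(c - 1)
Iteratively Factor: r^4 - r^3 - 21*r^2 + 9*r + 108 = (r - 4)*(r^3 + 3*r^2 - 9*r - 27) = (r - 4)*(r + 3)*(r^2 - 9) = (r - 4)*(r + 3)^2*(r - 3)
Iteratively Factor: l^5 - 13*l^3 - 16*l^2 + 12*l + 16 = (l - 1)*(l^4 + l^3 - 12*l^2 - 28*l - 16) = (l - 1)*(l + 2)*(l^3 - l^2 - 10*l - 8) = (l - 1)*(l + 1)*(l + 2)*(l^2 - 2*l - 8) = (l - 1)*(l + 1)*(l + 2)^2*(l - 4)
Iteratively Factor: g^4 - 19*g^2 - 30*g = (g + 3)*(g^3 - 3*g^2 - 10*g) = g*(g + 3)*(g^2 - 3*g - 10) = g*(g - 5)*(g + 3)*(g + 2)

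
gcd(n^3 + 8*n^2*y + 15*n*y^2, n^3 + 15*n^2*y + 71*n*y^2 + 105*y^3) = n^2 + 8*n*y + 15*y^2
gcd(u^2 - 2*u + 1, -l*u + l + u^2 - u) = u - 1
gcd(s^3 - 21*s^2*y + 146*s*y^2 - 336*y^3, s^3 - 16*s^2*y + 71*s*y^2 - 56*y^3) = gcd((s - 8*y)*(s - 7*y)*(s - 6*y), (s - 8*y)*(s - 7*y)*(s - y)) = s^2 - 15*s*y + 56*y^2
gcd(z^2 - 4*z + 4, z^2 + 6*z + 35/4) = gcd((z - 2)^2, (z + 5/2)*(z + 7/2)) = 1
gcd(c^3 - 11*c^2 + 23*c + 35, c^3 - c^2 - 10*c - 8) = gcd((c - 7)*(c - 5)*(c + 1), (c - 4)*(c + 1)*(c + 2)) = c + 1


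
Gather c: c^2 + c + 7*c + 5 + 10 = c^2 + 8*c + 15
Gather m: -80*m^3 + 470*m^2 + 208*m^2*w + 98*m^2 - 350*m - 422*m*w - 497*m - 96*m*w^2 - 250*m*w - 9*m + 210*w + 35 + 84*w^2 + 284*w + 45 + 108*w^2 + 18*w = -80*m^3 + m^2*(208*w + 568) + m*(-96*w^2 - 672*w - 856) + 192*w^2 + 512*w + 80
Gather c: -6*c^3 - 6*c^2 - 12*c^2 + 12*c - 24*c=-6*c^3 - 18*c^2 - 12*c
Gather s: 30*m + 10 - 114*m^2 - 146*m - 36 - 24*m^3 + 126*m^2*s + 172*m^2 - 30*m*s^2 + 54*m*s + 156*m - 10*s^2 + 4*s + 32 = -24*m^3 + 58*m^2 + 40*m + s^2*(-30*m - 10) + s*(126*m^2 + 54*m + 4) + 6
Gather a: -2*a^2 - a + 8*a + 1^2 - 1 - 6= -2*a^2 + 7*a - 6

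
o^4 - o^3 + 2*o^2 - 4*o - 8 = (o - 2)*(o + 1)*(o - 2*I)*(o + 2*I)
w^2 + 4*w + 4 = (w + 2)^2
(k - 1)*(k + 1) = k^2 - 1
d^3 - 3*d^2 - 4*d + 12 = (d - 3)*(d - 2)*(d + 2)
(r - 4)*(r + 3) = r^2 - r - 12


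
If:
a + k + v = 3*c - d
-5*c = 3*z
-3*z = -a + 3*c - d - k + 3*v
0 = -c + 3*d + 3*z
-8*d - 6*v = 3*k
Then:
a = -91*z/20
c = -3*z/5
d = -6*z/5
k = 47*z/10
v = -3*z/4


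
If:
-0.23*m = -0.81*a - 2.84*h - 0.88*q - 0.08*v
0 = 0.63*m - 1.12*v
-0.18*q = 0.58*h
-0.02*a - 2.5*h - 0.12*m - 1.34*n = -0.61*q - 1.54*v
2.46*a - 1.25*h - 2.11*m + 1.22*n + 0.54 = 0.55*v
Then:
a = 0.408199743798987*v - 0.000556001772505374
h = 0.101331323039104 - 0.394403307365325*v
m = 1.77777777777778*v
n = 2.29830787472045*v - 0.337678755607177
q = 1.27085510151049*v - 0.326512040903781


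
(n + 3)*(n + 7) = n^2 + 10*n + 21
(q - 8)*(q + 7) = q^2 - q - 56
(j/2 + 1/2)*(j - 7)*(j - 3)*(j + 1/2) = j^4/2 - 17*j^3/4 + 13*j^2/4 + 53*j/4 + 21/4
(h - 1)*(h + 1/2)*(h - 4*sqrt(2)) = h^3 - 4*sqrt(2)*h^2 - h^2/2 - h/2 + 2*sqrt(2)*h + 2*sqrt(2)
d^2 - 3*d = d*(d - 3)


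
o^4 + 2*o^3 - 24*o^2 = o^2*(o - 4)*(o + 6)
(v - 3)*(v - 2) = v^2 - 5*v + 6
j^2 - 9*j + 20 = (j - 5)*(j - 4)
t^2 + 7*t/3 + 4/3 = (t + 1)*(t + 4/3)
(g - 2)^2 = g^2 - 4*g + 4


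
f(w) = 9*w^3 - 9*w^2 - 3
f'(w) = 27*w^2 - 18*w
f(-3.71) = -586.46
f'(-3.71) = 438.41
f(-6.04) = -2314.47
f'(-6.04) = 1093.72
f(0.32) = -3.63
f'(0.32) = -3.00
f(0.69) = -4.33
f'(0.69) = 0.43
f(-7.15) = -3752.84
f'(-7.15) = 1509.01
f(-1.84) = -89.54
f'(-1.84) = 124.53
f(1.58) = 10.03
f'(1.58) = 38.96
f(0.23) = -3.37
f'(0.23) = -2.71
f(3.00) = 159.00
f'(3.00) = 189.00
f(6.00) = 1617.00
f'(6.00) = 864.00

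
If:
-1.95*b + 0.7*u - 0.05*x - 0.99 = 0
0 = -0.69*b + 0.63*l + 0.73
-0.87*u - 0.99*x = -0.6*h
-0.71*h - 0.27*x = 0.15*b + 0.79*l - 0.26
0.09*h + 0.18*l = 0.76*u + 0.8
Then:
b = -1.05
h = 2.21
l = -2.31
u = -1.34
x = 2.51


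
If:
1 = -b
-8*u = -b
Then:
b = -1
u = -1/8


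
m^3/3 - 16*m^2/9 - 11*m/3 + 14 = (m/3 + 1)*(m - 6)*(m - 7/3)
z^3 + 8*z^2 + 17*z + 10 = (z + 1)*(z + 2)*(z + 5)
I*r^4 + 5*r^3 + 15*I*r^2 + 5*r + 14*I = (r - 7*I)*(r + I)*(r + 2*I)*(I*r + 1)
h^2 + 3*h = h*(h + 3)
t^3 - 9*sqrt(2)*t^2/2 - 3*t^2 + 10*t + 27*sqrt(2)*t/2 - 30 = (t - 3)*(t - 5*sqrt(2)/2)*(t - 2*sqrt(2))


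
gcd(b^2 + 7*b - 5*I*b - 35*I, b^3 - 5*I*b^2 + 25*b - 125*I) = b - 5*I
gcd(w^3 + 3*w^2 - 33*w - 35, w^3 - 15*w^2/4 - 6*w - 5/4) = w^2 - 4*w - 5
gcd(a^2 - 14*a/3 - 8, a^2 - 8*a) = 1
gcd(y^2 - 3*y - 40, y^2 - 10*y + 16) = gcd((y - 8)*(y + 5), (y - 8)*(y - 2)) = y - 8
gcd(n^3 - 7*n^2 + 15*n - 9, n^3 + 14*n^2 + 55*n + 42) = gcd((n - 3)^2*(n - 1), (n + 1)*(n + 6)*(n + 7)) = 1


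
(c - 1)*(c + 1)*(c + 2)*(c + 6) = c^4 + 8*c^3 + 11*c^2 - 8*c - 12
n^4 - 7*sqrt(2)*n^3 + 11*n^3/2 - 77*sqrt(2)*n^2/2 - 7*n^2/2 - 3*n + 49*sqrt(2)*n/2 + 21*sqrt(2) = (n - 1)*(n + 1/2)*(n + 6)*(n - 7*sqrt(2))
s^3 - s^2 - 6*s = s*(s - 3)*(s + 2)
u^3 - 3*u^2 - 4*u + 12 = (u - 3)*(u - 2)*(u + 2)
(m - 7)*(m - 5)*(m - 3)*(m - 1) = m^4 - 16*m^3 + 86*m^2 - 176*m + 105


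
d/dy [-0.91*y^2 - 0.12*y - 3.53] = -1.82*y - 0.12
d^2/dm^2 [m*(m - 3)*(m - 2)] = 6*m - 10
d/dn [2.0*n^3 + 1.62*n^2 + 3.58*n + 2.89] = 6.0*n^2 + 3.24*n + 3.58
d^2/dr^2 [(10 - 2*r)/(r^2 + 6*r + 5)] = 4*(-4*(r - 5)*(r + 3)^2 + (3*r + 1)*(r^2 + 6*r + 5))/(r^2 + 6*r + 5)^3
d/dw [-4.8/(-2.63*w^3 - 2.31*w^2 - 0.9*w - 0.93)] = (-37.872*w^2 - 22.176*w - 4.32)/(2.63*w^3 + 2.31*w^2 + 0.9*w + 0.93)^2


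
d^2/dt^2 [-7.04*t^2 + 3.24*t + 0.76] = -14.0800000000000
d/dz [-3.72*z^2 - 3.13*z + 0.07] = -7.44*z - 3.13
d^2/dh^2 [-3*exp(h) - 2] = -3*exp(h)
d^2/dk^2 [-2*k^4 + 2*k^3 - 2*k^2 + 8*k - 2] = -24*k^2 + 12*k - 4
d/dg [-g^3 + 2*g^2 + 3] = g*(4 - 3*g)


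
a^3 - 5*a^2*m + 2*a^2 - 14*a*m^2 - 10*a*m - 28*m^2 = (a + 2)*(a - 7*m)*(a + 2*m)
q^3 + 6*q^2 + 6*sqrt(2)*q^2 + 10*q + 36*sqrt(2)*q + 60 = (q + 6)*(q + sqrt(2))*(q + 5*sqrt(2))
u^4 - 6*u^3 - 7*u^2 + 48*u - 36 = (u - 6)*(u - 2)*(u - 1)*(u + 3)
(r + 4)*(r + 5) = r^2 + 9*r + 20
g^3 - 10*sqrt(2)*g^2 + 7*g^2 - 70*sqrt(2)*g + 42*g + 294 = (g + 7)*(g - 7*sqrt(2))*(g - 3*sqrt(2))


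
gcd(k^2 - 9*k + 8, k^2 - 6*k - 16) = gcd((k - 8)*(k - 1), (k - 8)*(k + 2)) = k - 8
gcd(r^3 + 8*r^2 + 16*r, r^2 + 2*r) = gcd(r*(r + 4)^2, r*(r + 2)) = r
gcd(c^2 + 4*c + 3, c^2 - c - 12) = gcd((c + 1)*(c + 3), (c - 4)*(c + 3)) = c + 3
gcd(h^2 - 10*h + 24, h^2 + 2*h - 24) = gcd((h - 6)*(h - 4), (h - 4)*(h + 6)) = h - 4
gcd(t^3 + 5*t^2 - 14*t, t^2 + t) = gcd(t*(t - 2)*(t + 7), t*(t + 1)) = t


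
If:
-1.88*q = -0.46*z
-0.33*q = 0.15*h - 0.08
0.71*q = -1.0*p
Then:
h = 0.533333333333333 - 0.538297872340426*z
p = -0.173723404255319*z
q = 0.24468085106383*z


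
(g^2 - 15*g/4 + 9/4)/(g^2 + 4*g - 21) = (g - 3/4)/(g + 7)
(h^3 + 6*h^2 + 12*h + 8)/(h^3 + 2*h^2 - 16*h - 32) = (h^2 + 4*h + 4)/(h^2 - 16)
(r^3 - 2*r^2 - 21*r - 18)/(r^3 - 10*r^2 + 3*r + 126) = (r + 1)/(r - 7)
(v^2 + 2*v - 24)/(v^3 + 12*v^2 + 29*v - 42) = (v - 4)/(v^2 + 6*v - 7)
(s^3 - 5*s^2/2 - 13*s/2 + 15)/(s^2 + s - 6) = (2*s^2 - s - 15)/(2*(s + 3))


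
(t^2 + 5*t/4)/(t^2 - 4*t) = (t + 5/4)/(t - 4)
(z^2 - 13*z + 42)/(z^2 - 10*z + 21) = (z - 6)/(z - 3)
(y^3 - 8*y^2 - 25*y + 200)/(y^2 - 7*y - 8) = (y^2 - 25)/(y + 1)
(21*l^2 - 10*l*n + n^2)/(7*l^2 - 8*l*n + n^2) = (3*l - n)/(l - n)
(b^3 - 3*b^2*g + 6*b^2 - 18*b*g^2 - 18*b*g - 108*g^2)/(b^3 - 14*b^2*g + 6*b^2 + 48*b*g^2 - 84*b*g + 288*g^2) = (b + 3*g)/(b - 8*g)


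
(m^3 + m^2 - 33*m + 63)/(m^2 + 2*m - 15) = (m^2 + 4*m - 21)/(m + 5)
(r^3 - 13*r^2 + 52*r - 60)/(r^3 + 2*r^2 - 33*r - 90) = (r^2 - 7*r + 10)/(r^2 + 8*r + 15)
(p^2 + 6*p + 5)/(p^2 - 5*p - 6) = (p + 5)/(p - 6)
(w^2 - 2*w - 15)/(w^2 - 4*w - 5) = (w + 3)/(w + 1)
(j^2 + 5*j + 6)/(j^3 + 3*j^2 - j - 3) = (j + 2)/(j^2 - 1)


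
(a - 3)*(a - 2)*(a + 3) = a^3 - 2*a^2 - 9*a + 18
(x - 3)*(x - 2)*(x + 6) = x^3 + x^2 - 24*x + 36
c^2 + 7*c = c*(c + 7)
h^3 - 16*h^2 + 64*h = h*(h - 8)^2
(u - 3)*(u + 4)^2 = u^3 + 5*u^2 - 8*u - 48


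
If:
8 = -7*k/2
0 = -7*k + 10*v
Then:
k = -16/7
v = -8/5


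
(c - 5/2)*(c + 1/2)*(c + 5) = c^3 + 3*c^2 - 45*c/4 - 25/4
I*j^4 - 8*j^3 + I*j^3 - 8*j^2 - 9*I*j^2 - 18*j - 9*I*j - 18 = (j + 1)*(j + 3*I)*(j + 6*I)*(I*j + 1)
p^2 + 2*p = p*(p + 2)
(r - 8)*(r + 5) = r^2 - 3*r - 40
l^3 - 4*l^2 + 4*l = l*(l - 2)^2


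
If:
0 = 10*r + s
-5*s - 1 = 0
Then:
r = 1/50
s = -1/5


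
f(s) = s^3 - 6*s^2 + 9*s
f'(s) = 3*s^2 - 12*s + 9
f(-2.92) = -102.34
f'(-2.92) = 69.62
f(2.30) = 1.13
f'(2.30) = -2.73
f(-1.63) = -34.94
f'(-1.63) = 36.53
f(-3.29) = -130.17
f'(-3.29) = 80.95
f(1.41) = 3.56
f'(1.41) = -1.96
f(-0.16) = -1.60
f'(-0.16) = 11.00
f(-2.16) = -57.51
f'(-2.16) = 48.92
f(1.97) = 2.09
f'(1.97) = -3.00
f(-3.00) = -108.00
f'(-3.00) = 72.00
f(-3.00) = -108.00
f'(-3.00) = 72.00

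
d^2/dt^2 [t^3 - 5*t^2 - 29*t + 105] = 6*t - 10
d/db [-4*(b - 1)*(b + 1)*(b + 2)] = -12*b^2 - 16*b + 4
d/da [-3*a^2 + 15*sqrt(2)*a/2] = -6*a + 15*sqrt(2)/2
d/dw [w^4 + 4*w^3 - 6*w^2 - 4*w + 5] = 4*w^3 + 12*w^2 - 12*w - 4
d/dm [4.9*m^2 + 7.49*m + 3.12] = 9.8*m + 7.49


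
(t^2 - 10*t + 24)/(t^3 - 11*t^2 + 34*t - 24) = 1/(t - 1)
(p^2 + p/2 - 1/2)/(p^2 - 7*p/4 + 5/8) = 4*(p + 1)/(4*p - 5)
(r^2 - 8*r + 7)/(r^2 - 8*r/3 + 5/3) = 3*(r - 7)/(3*r - 5)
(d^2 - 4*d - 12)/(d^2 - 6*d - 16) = (d - 6)/(d - 8)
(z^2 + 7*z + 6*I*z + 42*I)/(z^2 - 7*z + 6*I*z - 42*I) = (z + 7)/(z - 7)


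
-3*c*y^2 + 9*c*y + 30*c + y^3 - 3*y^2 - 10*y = (-3*c + y)*(y - 5)*(y + 2)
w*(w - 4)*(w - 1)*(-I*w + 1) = -I*w^4 + w^3 + 5*I*w^3 - 5*w^2 - 4*I*w^2 + 4*w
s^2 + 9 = (s - 3*I)*(s + 3*I)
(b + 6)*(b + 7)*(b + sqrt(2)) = b^3 + sqrt(2)*b^2 + 13*b^2 + 13*sqrt(2)*b + 42*b + 42*sqrt(2)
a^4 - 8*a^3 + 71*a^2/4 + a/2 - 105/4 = (a - 7/2)*(a - 3)*(a - 5/2)*(a + 1)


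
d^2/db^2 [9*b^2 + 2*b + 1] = 18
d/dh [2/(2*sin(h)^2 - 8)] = -2*sin(h)*cos(h)/(sin(h)^2 - 4)^2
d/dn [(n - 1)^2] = 2*n - 2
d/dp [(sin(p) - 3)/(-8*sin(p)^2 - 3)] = (8*sin(p)^2 - 48*sin(p) - 3)*cos(p)/(8*sin(p)^2 + 3)^2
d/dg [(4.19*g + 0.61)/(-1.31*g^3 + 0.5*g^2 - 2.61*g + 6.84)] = (10.9778*g^3 + 0.3023*g^2 - 0.609999999999999*g + 30.2517)/(1.7161*g^6 - 1.31*g^5 + 7.0882*g^4 - 20.5308*g^3 + 13.6521*g^2 - 35.7048*g + 46.7856)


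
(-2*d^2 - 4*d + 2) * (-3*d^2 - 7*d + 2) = 6*d^4 + 26*d^3 + 18*d^2 - 22*d + 4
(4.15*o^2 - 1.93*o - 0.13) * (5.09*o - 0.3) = 21.1235*o^3 - 11.0687*o^2 - 0.0827*o + 0.039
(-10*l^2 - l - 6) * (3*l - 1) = -30*l^3 + 7*l^2 - 17*l + 6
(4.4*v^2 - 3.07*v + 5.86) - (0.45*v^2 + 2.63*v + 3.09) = 3.95*v^2 - 5.7*v + 2.77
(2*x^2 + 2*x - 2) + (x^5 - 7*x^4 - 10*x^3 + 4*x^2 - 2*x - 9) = x^5 - 7*x^4 - 10*x^3 + 6*x^2 - 11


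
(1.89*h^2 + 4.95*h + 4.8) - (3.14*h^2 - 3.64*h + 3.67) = -1.25*h^2 + 8.59*h + 1.13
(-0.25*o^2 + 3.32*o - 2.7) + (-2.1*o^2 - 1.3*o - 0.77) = -2.35*o^2 + 2.02*o - 3.47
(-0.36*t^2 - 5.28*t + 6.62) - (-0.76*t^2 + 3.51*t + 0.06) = 0.4*t^2 - 8.79*t + 6.56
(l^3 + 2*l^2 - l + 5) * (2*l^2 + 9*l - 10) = 2*l^5 + 13*l^4 + 6*l^3 - 19*l^2 + 55*l - 50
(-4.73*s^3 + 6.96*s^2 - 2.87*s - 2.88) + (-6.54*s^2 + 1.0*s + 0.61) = -4.73*s^3 + 0.42*s^2 - 1.87*s - 2.27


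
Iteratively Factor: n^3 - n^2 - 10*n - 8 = (n + 2)*(n^2 - 3*n - 4) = (n - 4)*(n + 2)*(n + 1)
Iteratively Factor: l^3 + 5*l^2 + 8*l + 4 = (l + 2)*(l^2 + 3*l + 2) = (l + 1)*(l + 2)*(l + 2)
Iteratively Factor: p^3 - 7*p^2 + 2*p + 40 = (p - 5)*(p^2 - 2*p - 8) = (p - 5)*(p + 2)*(p - 4)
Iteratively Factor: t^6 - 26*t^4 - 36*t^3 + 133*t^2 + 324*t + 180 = (t + 1)*(t^5 - t^4 - 25*t^3 - 11*t^2 + 144*t + 180) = (t + 1)*(t + 2)*(t^4 - 3*t^3 - 19*t^2 + 27*t + 90) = (t - 5)*(t + 1)*(t + 2)*(t^3 + 2*t^2 - 9*t - 18) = (t - 5)*(t + 1)*(t + 2)*(t + 3)*(t^2 - t - 6) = (t - 5)*(t + 1)*(t + 2)^2*(t + 3)*(t - 3)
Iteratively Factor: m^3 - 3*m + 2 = (m - 1)*(m^2 + m - 2) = (m - 1)^2*(m + 2)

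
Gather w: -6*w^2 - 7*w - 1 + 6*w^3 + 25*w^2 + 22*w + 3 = 6*w^3 + 19*w^2 + 15*w + 2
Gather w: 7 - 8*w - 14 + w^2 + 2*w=w^2 - 6*w - 7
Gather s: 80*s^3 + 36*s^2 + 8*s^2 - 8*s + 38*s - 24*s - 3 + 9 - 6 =80*s^3 + 44*s^2 + 6*s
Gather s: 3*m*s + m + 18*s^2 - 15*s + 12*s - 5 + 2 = m + 18*s^2 + s*(3*m - 3) - 3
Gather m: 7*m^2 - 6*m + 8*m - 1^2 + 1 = 7*m^2 + 2*m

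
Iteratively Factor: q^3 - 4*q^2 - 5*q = (q + 1)*(q^2 - 5*q) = q*(q + 1)*(q - 5)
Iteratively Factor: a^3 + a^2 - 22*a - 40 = (a + 4)*(a^2 - 3*a - 10) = (a + 2)*(a + 4)*(a - 5)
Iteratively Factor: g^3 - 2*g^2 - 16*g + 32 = (g - 4)*(g^2 + 2*g - 8) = (g - 4)*(g - 2)*(g + 4)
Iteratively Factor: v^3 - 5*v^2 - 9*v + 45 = (v + 3)*(v^2 - 8*v + 15) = (v - 5)*(v + 3)*(v - 3)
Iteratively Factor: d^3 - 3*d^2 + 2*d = (d - 1)*(d^2 - 2*d) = d*(d - 1)*(d - 2)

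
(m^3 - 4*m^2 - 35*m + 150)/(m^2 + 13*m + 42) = (m^2 - 10*m + 25)/(m + 7)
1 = 1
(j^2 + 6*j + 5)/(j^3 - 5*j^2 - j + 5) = (j + 5)/(j^2 - 6*j + 5)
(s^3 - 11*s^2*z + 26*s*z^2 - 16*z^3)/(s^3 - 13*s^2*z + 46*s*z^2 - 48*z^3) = (-s + z)/(-s + 3*z)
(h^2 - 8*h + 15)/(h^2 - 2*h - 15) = (h - 3)/(h + 3)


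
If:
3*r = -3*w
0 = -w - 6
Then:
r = 6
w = -6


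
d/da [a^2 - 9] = 2*a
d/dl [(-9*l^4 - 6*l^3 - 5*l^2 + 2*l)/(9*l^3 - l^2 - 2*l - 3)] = 3*(-27*l^6 + 6*l^5 + 35*l^4 + 32*l^3 + 22*l^2 + 10*l - 2)/(81*l^6 - 18*l^5 - 35*l^4 - 50*l^3 + 10*l^2 + 12*l + 9)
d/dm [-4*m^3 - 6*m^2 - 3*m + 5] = -12*m^2 - 12*m - 3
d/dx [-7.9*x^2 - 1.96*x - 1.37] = -15.8*x - 1.96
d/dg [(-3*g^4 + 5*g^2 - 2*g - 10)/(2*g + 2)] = (-9*g^4 - 12*g^3 + 5*g^2 + 10*g + 8)/(2*(g^2 + 2*g + 1))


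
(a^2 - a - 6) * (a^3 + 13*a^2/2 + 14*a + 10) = a^5 + 11*a^4/2 + 3*a^3/2 - 43*a^2 - 94*a - 60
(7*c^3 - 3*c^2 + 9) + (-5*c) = 7*c^3 - 3*c^2 - 5*c + 9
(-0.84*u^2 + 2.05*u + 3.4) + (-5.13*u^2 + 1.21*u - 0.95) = -5.97*u^2 + 3.26*u + 2.45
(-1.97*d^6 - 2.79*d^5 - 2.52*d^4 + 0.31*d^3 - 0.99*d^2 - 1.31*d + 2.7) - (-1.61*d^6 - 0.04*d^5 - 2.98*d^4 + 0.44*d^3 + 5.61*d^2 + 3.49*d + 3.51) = -0.36*d^6 - 2.75*d^5 + 0.46*d^4 - 0.13*d^3 - 6.6*d^2 - 4.8*d - 0.81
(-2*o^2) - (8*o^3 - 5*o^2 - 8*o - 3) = -8*o^3 + 3*o^2 + 8*o + 3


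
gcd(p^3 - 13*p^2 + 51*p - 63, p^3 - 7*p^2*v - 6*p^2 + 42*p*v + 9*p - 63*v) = p^2 - 6*p + 9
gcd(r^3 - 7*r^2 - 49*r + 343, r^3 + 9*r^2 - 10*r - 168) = r + 7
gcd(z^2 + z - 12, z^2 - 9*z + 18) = z - 3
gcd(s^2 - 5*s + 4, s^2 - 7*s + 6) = s - 1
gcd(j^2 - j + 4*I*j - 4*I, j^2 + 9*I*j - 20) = j + 4*I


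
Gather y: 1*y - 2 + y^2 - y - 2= y^2 - 4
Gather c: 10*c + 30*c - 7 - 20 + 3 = 40*c - 24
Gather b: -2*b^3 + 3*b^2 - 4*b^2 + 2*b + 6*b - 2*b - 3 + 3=-2*b^3 - b^2 + 6*b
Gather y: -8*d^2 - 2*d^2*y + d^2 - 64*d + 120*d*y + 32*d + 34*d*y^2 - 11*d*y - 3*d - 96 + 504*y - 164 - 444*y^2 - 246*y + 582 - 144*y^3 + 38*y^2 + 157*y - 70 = -7*d^2 - 35*d - 144*y^3 + y^2*(34*d - 406) + y*(-2*d^2 + 109*d + 415) + 252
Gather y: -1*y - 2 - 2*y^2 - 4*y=-2*y^2 - 5*y - 2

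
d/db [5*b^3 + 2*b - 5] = 15*b^2 + 2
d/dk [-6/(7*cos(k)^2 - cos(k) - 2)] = 6*(1 - 14*cos(k))*sin(k)/(-7*cos(k)^2 + cos(k) + 2)^2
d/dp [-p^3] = -3*p^2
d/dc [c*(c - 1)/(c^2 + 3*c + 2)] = 2*(2*c^2 + 2*c - 1)/(c^4 + 6*c^3 + 13*c^2 + 12*c + 4)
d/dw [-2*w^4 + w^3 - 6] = w^2*(3 - 8*w)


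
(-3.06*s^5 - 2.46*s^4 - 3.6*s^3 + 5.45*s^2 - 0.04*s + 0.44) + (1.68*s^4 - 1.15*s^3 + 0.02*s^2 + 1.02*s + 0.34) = -3.06*s^5 - 0.78*s^4 - 4.75*s^3 + 5.47*s^2 + 0.98*s + 0.78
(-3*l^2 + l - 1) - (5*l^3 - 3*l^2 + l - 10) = 9 - 5*l^3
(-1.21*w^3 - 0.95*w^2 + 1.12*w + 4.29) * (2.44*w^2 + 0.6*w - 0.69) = -2.9524*w^5 - 3.044*w^4 + 2.9977*w^3 + 11.7951*w^2 + 1.8012*w - 2.9601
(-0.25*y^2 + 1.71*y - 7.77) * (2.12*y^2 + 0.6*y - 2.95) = -0.53*y^4 + 3.4752*y^3 - 14.7089*y^2 - 9.7065*y + 22.9215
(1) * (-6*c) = -6*c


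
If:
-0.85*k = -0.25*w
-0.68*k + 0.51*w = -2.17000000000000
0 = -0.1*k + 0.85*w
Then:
No Solution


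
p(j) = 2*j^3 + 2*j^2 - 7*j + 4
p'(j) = 6*j^2 + 4*j - 7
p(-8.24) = -921.48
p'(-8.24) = 367.43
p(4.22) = 160.38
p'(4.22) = 116.73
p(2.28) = 22.14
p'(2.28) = 33.31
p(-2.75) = -3.22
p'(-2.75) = 27.38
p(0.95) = 0.87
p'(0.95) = 2.22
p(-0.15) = 5.09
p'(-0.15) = -7.46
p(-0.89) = 10.40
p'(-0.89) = -5.81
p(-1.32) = 12.12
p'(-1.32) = -1.83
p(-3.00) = -11.00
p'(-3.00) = 35.00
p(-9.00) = -1229.00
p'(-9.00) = 443.00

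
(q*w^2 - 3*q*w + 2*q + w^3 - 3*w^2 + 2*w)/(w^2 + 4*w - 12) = (q*w - q + w^2 - w)/(w + 6)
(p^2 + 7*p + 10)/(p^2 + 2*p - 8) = (p^2 + 7*p + 10)/(p^2 + 2*p - 8)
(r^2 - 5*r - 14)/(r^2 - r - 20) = (-r^2 + 5*r + 14)/(-r^2 + r + 20)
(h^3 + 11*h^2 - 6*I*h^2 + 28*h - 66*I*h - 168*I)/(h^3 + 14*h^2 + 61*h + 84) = (h - 6*I)/(h + 3)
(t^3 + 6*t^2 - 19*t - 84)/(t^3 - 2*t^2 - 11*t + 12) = (t + 7)/(t - 1)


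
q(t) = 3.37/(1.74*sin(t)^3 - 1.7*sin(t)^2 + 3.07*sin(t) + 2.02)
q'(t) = 3.37*(-5.22*sin(t)^2*cos(t) + 3.4*sin(t)*cos(t) - 3.07*cos(t))/(1.74*sin(t)^3 - 1.7*sin(t)^2 + 3.07*sin(t) + 2.02)^2 = (-17.5914*sin(t)^2 + 11.458*sin(t) - 10.3459)*cos(t)/(1.74*sin(t)^3 - 1.7*sin(t)^2 + 3.07*sin(t) + 2.02)^2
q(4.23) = -1.04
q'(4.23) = 1.51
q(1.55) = 0.66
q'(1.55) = -0.01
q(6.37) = 1.48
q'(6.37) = -1.83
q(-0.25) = 2.98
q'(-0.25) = -10.82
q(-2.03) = -1.01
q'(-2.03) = 1.37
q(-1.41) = -0.78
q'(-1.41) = -0.33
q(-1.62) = -0.75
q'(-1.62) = 0.10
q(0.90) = 0.80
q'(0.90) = -0.43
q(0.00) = 1.67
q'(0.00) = -2.54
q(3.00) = 1.39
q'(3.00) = 1.53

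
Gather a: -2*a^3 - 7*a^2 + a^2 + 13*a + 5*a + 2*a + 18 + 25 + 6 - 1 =-2*a^3 - 6*a^2 + 20*a + 48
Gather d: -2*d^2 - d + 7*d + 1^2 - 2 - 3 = -2*d^2 + 6*d - 4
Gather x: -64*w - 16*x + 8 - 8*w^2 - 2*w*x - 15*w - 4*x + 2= -8*w^2 - 79*w + x*(-2*w - 20) + 10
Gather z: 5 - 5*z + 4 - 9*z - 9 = -14*z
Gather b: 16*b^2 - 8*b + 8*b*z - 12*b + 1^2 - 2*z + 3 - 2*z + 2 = 16*b^2 + b*(8*z - 20) - 4*z + 6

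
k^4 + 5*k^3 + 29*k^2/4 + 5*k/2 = k*(k + 1/2)*(k + 2)*(k + 5/2)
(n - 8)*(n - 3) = n^2 - 11*n + 24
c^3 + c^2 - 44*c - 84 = (c - 7)*(c + 2)*(c + 6)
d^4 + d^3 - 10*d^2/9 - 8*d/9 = d*(d - 1)*(d + 2/3)*(d + 4/3)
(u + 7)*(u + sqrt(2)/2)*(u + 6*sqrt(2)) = u^3 + 7*u^2 + 13*sqrt(2)*u^2/2 + 6*u + 91*sqrt(2)*u/2 + 42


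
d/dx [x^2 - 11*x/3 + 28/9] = 2*x - 11/3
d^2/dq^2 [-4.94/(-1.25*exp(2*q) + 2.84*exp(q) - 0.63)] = ((14.0296 - 24.7*exp(q))*(1.25*exp(2*q) - 2.84*exp(q) + 0.63) + 4.94*(2.5*exp(q) - 2.84)*(5.0*exp(q) - 5.68)*exp(q))*exp(q)/(1.25*exp(2*q) - 2.84*exp(q) + 0.63)^3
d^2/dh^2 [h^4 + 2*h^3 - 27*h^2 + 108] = 12*h^2 + 12*h - 54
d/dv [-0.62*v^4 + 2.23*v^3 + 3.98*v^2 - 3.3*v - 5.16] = -2.48*v^3 + 6.69*v^2 + 7.96*v - 3.3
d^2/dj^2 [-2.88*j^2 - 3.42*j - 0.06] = -5.76000000000000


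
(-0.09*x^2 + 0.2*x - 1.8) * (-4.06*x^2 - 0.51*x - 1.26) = 0.3654*x^4 - 0.7661*x^3 + 7.3194*x^2 + 0.666*x + 2.268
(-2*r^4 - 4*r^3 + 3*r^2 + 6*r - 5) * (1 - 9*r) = 18*r^5 + 34*r^4 - 31*r^3 - 51*r^2 + 51*r - 5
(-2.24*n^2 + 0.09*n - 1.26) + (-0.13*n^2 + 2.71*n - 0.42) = -2.37*n^2 + 2.8*n - 1.68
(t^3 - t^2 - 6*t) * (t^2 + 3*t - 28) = t^5 + 2*t^4 - 37*t^3 + 10*t^2 + 168*t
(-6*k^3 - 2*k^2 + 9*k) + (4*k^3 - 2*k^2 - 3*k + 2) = -2*k^3 - 4*k^2 + 6*k + 2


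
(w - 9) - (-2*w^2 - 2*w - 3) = 2*w^2 + 3*w - 6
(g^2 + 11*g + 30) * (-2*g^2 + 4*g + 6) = -2*g^4 - 18*g^3 - 10*g^2 + 186*g + 180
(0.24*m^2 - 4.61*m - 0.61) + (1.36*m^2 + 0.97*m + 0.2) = 1.6*m^2 - 3.64*m - 0.41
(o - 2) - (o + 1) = -3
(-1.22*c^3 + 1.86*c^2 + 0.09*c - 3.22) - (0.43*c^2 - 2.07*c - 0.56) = -1.22*c^3 + 1.43*c^2 + 2.16*c - 2.66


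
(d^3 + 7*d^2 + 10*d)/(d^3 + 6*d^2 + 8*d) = (d + 5)/(d + 4)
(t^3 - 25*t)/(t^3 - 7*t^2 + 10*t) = (t + 5)/(t - 2)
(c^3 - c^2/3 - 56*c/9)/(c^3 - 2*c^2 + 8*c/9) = (9*c^2 - 3*c - 56)/(9*c^2 - 18*c + 8)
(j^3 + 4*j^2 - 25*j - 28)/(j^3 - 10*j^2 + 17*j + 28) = (j + 7)/(j - 7)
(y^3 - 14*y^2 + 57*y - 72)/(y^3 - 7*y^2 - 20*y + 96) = (y - 3)/(y + 4)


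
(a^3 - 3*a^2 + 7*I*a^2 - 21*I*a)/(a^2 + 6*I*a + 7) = a*(a - 3)/(a - I)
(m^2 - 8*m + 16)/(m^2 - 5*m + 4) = (m - 4)/(m - 1)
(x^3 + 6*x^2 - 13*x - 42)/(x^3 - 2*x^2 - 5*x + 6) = (x + 7)/(x - 1)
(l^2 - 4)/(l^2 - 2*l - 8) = (l - 2)/(l - 4)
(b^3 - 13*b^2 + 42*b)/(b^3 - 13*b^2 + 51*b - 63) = b*(b - 6)/(b^2 - 6*b + 9)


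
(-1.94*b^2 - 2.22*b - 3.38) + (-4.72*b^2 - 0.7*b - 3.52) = -6.66*b^2 - 2.92*b - 6.9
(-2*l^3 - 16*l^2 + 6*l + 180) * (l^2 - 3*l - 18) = -2*l^5 - 10*l^4 + 90*l^3 + 450*l^2 - 648*l - 3240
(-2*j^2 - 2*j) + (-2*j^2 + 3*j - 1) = -4*j^2 + j - 1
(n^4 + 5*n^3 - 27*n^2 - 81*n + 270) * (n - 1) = n^5 + 4*n^4 - 32*n^3 - 54*n^2 + 351*n - 270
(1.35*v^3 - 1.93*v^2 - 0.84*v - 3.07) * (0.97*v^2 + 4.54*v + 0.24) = 1.3095*v^5 + 4.2569*v^4 - 9.253*v^3 - 7.2547*v^2 - 14.1394*v - 0.7368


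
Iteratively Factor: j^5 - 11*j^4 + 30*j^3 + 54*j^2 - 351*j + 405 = (j + 3)*(j^4 - 14*j^3 + 72*j^2 - 162*j + 135) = (j - 3)*(j + 3)*(j^3 - 11*j^2 + 39*j - 45) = (j - 5)*(j - 3)*(j + 3)*(j^2 - 6*j + 9) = (j - 5)*(j - 3)^2*(j + 3)*(j - 3)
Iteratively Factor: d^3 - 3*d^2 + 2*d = (d)*(d^2 - 3*d + 2) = d*(d - 1)*(d - 2)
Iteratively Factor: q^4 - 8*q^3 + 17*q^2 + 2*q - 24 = (q - 2)*(q^3 - 6*q^2 + 5*q + 12) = (q - 3)*(q - 2)*(q^2 - 3*q - 4) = (q - 3)*(q - 2)*(q + 1)*(q - 4)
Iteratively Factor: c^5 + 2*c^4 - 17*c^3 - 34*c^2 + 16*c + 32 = (c - 4)*(c^4 + 6*c^3 + 7*c^2 - 6*c - 8) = (c - 4)*(c + 2)*(c^3 + 4*c^2 - c - 4) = (c - 4)*(c - 1)*(c + 2)*(c^2 + 5*c + 4) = (c - 4)*(c - 1)*(c + 1)*(c + 2)*(c + 4)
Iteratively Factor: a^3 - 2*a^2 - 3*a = (a + 1)*(a^2 - 3*a) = a*(a + 1)*(a - 3)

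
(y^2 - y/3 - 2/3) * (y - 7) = y^3 - 22*y^2/3 + 5*y/3 + 14/3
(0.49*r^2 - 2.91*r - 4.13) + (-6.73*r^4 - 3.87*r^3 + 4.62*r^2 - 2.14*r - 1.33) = -6.73*r^4 - 3.87*r^3 + 5.11*r^2 - 5.05*r - 5.46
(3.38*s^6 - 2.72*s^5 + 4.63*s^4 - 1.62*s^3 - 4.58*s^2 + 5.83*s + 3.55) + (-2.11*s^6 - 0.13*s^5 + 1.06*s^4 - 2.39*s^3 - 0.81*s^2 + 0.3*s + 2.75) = 1.27*s^6 - 2.85*s^5 + 5.69*s^4 - 4.01*s^3 - 5.39*s^2 + 6.13*s + 6.3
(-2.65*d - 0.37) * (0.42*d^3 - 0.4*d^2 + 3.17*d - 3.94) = -1.113*d^4 + 0.9046*d^3 - 8.2525*d^2 + 9.2681*d + 1.4578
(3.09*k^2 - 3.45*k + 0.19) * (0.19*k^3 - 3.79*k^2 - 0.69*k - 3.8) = 0.5871*k^5 - 12.3666*k^4 + 10.9795*k^3 - 10.0816*k^2 + 12.9789*k - 0.722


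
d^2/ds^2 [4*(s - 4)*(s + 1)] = 8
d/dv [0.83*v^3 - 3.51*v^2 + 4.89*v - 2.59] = 2.49*v^2 - 7.02*v + 4.89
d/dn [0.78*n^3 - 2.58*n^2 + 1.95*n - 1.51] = 2.34*n^2 - 5.16*n + 1.95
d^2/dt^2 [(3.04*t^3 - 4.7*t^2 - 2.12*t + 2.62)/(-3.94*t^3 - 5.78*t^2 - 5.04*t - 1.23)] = (-1.13686837721616e-13*t^7 + 284.382896*t^6 + 559.662816*t^5 - 581.581824*t^4 - 1601.126968*t^3 - 1274.187336*t^2 - 499.787064*t - 107.914476)/(61.162984*t^9 + 269.179224*t^8 + 629.60412*t^7 + 939.044204*t^6 + 973.448136*t^5 + 710.289828*t^4 + 360.894798*t^3 + 119.96559*t^2 + 22.875048*t + 1.860867)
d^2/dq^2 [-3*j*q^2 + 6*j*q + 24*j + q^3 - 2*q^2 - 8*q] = -6*j + 6*q - 4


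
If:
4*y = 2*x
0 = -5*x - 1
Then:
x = -1/5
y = -1/10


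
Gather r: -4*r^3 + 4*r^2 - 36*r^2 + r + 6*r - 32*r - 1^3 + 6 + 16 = -4*r^3 - 32*r^2 - 25*r + 21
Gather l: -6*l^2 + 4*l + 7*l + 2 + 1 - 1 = -6*l^2 + 11*l + 2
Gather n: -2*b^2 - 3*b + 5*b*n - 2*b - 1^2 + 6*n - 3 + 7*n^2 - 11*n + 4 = -2*b^2 - 5*b + 7*n^2 + n*(5*b - 5)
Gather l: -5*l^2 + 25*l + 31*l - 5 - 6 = -5*l^2 + 56*l - 11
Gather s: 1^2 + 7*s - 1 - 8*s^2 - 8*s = -8*s^2 - s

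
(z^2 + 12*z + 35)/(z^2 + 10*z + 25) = (z + 7)/(z + 5)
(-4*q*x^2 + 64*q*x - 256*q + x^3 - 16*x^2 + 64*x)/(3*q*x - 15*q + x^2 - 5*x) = (-4*q*x^2 + 64*q*x - 256*q + x^3 - 16*x^2 + 64*x)/(3*q*x - 15*q + x^2 - 5*x)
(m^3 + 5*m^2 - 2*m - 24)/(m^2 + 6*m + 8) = (m^2 + m - 6)/(m + 2)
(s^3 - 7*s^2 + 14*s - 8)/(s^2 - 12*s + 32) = (s^2 - 3*s + 2)/(s - 8)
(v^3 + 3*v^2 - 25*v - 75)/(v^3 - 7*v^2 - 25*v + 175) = (v + 3)/(v - 7)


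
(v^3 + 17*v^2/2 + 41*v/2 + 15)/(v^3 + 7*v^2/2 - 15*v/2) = (2*v^2 + 7*v + 6)/(v*(2*v - 3))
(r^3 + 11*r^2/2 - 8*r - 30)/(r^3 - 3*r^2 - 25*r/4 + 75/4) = 2*(r^2 + 8*r + 12)/(2*r^2 - r - 15)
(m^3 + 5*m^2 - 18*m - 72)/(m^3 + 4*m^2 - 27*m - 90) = (m - 4)/(m - 5)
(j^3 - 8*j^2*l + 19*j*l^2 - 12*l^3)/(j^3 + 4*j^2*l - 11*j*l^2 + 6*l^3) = (j^2 - 7*j*l + 12*l^2)/(j^2 + 5*j*l - 6*l^2)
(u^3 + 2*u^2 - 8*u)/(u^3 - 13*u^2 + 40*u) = (u^2 + 2*u - 8)/(u^2 - 13*u + 40)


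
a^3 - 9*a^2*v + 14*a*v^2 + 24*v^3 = (a - 6*v)*(a - 4*v)*(a + v)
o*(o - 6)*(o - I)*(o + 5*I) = o^4 - 6*o^3 + 4*I*o^3 + 5*o^2 - 24*I*o^2 - 30*o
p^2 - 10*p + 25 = (p - 5)^2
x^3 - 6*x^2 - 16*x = x*(x - 8)*(x + 2)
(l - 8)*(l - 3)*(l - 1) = l^3 - 12*l^2 + 35*l - 24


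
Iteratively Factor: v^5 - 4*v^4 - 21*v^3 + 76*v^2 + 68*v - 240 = (v - 3)*(v^4 - v^3 - 24*v^2 + 4*v + 80) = (v - 3)*(v - 2)*(v^3 + v^2 - 22*v - 40) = (v - 3)*(v - 2)*(v + 4)*(v^2 - 3*v - 10) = (v - 5)*(v - 3)*(v - 2)*(v + 4)*(v + 2)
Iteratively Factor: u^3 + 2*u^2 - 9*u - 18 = (u + 2)*(u^2 - 9) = (u - 3)*(u + 2)*(u + 3)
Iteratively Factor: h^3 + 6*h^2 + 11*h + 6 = (h + 1)*(h^2 + 5*h + 6) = (h + 1)*(h + 2)*(h + 3)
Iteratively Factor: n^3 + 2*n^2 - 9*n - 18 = (n + 3)*(n^2 - n - 6) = (n - 3)*(n + 3)*(n + 2)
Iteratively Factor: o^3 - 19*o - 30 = (o - 5)*(o^2 + 5*o + 6) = (o - 5)*(o + 3)*(o + 2)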